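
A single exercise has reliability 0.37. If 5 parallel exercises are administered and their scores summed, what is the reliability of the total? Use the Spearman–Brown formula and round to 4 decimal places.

ρ_k = kρ / (1 + (k−1)ρ) = 5·0.37 / (1 + 4·0.37) = 1.850 / 2.480 = 0.7460.

0.7460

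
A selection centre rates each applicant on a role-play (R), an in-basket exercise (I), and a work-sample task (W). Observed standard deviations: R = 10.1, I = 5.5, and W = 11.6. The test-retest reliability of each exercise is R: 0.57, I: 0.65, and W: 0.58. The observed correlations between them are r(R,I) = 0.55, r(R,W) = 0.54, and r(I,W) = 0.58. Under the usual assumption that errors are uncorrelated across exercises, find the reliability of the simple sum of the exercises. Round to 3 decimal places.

Var(R+I+W) = 10.1² + 5.5² + 11.6² + 2·[10.1·5.5·0.55 + 10.1·11.6·0.54 + 5.5·11.6·0.58] = 266.82 + 261.646 = 528.466.
With uncorrelated errors the cross-covariances are all true-score covariance, so they carry over unchanged; only the diagonal terms shrink to ρᵢσᵢ².
True-score variance = [10.1²·0.57 + 5.5²·0.65 + 11.6²·0.58] + 261.646 = 155.853 + 261.646 = 417.499.
Reliability = 417.499 / 528.466 = 0.790.

0.790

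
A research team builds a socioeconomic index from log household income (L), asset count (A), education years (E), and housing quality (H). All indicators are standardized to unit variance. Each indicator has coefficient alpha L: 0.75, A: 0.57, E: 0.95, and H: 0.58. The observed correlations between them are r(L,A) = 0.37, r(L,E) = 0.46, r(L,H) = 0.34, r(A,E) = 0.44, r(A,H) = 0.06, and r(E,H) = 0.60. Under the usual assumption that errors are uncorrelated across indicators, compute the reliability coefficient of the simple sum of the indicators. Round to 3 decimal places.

0.865

Var(L+A+E+H) = 4 + 2·[0.37 + 0.46 + 0.34 + 0.44 + 0.06 + 0.60] = 4 + 4.54 = 8.54.
With uncorrelated errors the cross-covariances are all true-score covariance, so they carry over unchanged; only the diagonal terms shrink to ρᵢσᵢ².
True-score variance = [0.75 + 0.57 + 0.95 + 0.58] + 4.54 = 2.85 + 4.54 = 7.39.
Reliability = 7.39 / 8.54 = 0.865.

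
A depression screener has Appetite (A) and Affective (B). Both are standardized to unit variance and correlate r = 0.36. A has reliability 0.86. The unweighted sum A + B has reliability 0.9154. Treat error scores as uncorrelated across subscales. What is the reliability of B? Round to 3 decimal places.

Var(A+B) = 2 + 2·0.36 = 2.720.
True-score variance = ρ_A + ρ_B + 2·0.36, so 0.9154 = (0.86 + ρ_B + 0.72) / 2.720.
ρ_B = 0.9154·2.720 − 0.86 − 0.72 = 0.910.

0.910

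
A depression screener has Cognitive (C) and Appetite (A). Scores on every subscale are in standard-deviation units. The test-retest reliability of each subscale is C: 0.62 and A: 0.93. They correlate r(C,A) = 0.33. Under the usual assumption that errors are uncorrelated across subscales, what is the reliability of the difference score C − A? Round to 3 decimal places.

Var(C−A) = 1 + 1 − 2·0.33 = 2 − 0.66 = 1.34.
With uncorrelated errors the cross-covariances are all true-score covariance, so they carry over unchanged; only the diagonal terms shrink to ρᵢσᵢ².
True-score variance = [0.62 + 0.93] − 0.66 = 1.55 − 0.66 = 0.89.
Reliability = 0.89 / 1.34 = 0.664.

0.664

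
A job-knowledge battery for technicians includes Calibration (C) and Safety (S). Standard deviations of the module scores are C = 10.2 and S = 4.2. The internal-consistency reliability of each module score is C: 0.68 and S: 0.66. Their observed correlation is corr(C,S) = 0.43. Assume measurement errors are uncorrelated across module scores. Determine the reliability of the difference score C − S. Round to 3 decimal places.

0.537

Var(C−S) = 10.2² + 4.2² − 2·10.2·4.2·0.43 = 121.68 − 36.8424 = 84.8376.
Under uncorrelated errors the observed covariances equal the true-score covariances, so only the own-variance terms attenuate.
True-score variance = [10.2²·0.68 + 4.2²·0.66] − 36.8424 = 82.3896 − 36.8424 = 45.5472.
Reliability = 45.5472 / 84.8376 = 0.537.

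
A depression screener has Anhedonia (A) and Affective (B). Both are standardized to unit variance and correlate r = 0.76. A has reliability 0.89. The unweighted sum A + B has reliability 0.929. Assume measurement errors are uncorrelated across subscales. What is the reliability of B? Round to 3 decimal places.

Var(A+B) = 2 + 2·0.76 = 3.520.
True-score variance = ρ_A + ρ_B + 2·0.76, so 0.929 = (0.89 + ρ_B + 1.52) / 3.520.
ρ_B = 0.929·3.520 − 0.89 − 1.52 = 0.860.

0.860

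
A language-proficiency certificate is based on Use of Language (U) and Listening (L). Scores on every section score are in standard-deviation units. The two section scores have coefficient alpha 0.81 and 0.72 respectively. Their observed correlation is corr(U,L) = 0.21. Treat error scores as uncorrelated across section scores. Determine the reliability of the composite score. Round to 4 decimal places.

0.8058

Var(U+L) = 2 + 2·[0.21] = 2 + 0.42 = 2.42.
With uncorrelated errors the cross-covariances are all true-score covariance, so they carry over unchanged; only the diagonal terms shrink to ρᵢσᵢ².
True-score variance = [0.81 + 0.72] + 0.42 = 1.53 + 0.42 = 1.95.
Reliability = 1.95 / 2.42 = 0.8058.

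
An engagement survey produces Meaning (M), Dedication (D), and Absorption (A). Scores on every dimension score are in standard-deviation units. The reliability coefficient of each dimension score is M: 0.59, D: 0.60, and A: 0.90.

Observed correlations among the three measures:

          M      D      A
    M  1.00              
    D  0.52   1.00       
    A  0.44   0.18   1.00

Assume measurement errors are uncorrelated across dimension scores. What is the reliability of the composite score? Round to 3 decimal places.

0.828

Var(M+D+A) = 3 + 2·[0.52 + 0.44 + 0.18] = 3 + 2.28 = 5.28.
With uncorrelated errors the cross-covariances are all true-score covariance, so they carry over unchanged; only the diagonal terms shrink to ρᵢσᵢ².
True-score variance = [0.59 + 0.60 + 0.90] + 2.28 = 2.09 + 2.28 = 4.37.
Reliability = 4.37 / 5.28 = 0.828.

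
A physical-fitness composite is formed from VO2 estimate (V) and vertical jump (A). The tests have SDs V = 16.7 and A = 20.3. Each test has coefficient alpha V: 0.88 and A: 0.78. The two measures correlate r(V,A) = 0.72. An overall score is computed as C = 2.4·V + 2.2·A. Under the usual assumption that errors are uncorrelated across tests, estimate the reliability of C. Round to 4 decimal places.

0.8978

Var(C) = 2.4²·16.7² + 2.2²·20.3² + 2·[5.28·16.7·20.3·0.72] = 3600.92 + 2577.56 = 6178.48.
With uncorrelated errors the cross-covariances are all true-score covariance, so they carry over unchanged; only the diagonal terms shrink to ρᵢσᵢ².
True-score variance = [2.4²·16.7²·0.88 + 2.2²·20.3²·0.78] + 2577.56 = 2969.36 + 2577.56 = 5546.92.
Reliability = 5546.92 / 6178.48 = 0.8978.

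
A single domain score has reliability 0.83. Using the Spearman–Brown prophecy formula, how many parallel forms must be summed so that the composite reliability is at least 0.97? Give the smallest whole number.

k ≥ ρ*(1−ρ₁)/(ρ₁(1−ρ*)) = 0.97·0.17 / (0.83·0.03) = 6.622.
Smallest integer k = 7.

7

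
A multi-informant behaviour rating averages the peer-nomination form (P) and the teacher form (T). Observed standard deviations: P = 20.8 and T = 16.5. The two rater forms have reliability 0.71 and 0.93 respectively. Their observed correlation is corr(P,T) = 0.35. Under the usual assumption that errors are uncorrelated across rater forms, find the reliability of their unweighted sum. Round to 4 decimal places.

Var(P+T) = 20.8² + 16.5² + 2·[20.8·16.5·0.35] = 704.89 + 240.24 = 945.13.
With uncorrelated errors the cross-covariances are all true-score covariance, so they carry over unchanged; only the diagonal terms shrink to ρᵢσᵢ².
True-score variance = [20.8²·0.71 + 16.5²·0.93] + 240.24 = 560.367 + 240.24 = 800.607.
Reliability = 800.607 / 945.13 = 0.8471.

0.8471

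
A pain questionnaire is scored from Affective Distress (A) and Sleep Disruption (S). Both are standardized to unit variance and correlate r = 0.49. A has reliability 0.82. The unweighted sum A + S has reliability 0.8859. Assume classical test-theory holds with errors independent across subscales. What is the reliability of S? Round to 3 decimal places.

Var(A+S) = 2 + 2·0.49 = 2.980.
True-score variance = ρ_A + ρ_S + 2·0.49, so 0.8859 = (0.82 + ρ_S + 0.98) / 2.980.
ρ_S = 0.8859·2.980 − 0.82 − 0.98 = 0.840.

0.840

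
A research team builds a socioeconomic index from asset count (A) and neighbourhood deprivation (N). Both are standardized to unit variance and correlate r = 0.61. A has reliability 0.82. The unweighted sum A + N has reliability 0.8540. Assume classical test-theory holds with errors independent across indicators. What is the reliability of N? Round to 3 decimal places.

Var(A+N) = 2 + 2·0.61 = 3.220.
True-score variance = ρ_A + ρ_N + 2·0.61, so 0.8540 = (0.82 + ρ_N + 1.22) / 3.220.
ρ_N = 0.8540·3.220 − 0.82 − 1.22 = 0.710.

0.710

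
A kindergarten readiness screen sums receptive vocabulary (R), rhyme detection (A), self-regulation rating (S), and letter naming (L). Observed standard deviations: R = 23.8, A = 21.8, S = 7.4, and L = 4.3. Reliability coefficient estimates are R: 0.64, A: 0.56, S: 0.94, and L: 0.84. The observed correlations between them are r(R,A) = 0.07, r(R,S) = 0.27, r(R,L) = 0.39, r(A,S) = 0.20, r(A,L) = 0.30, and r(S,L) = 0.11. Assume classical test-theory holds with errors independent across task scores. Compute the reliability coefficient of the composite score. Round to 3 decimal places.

0.719

Var(R+A+S+L) = 23.8² + 21.8² + 7.4² + 4.3² + 2·[23.8·21.8·0.07 + 23.8·7.4·0.27 + 23.8·4.3·0.39 + 21.8·7.4·0.20 + 21.8·4.3·0.30 + 7.4·4.3·0.11] = 1114.93 + 375.34 = 1490.27.
With uncorrelated errors the cross-covariances are all true-score covariance, so they carry over unchanged; only the diagonal terms shrink to ρᵢσᵢ².
True-score variance = [23.8²·0.64 + 21.8²·0.56 + 7.4²·0.94 + 4.3²·0.84] + 375.34 = 695.662 + 375.34 = 1071.
Reliability = 1071 / 1490.27 = 0.719.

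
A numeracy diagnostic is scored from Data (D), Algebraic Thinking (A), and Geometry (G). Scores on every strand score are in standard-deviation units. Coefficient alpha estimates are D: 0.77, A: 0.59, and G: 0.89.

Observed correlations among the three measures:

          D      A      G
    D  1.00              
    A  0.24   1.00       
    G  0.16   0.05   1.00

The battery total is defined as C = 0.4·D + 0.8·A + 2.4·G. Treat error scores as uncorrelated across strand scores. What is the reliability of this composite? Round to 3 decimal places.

Var(C) = 0.4² + 0.8² + 2.4² + 2·[0.32·0.24 + 0.96·0.16 + 1.92·0.05] = 6.56 + 0.6528 = 7.2128.
With uncorrelated errors the cross-covariances are all true-score covariance, so they carry over unchanged; only the diagonal terms shrink to ρᵢσᵢ².
True-score variance = [0.4²·0.77 + 0.8²·0.59 + 2.4²·0.89] + 0.6528 = 5.6272 + 0.6528 = 6.28.
Reliability = 6.28 / 7.2128 = 0.871.

0.871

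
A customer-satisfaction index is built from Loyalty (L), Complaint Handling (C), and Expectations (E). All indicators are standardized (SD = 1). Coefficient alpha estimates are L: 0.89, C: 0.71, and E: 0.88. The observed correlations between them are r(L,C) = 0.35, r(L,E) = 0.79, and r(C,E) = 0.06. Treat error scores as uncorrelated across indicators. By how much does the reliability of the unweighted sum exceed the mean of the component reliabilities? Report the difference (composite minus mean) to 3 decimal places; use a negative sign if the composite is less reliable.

Var(sum) = 3 + 2.4 = 5.4; true-score variance = 2.48 + 2.4 = 4.88; composite reliability = 0.9037.
Mean component reliability = 0.8267.
Difference = 0.9037 − 0.8267 = 0.077.

0.077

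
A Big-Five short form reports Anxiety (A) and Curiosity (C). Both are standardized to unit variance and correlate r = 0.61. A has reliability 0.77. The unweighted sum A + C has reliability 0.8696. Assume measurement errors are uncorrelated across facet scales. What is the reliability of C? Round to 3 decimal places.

0.810

Var(A+C) = 2 + 2·0.61 = 3.220.
True-score variance = ρ_A + ρ_C + 2·0.61, so 0.8696 = (0.77 + ρ_C + 1.22) / 3.220.
ρ_C = 0.8696·3.220 − 0.77 − 1.22 = 0.810.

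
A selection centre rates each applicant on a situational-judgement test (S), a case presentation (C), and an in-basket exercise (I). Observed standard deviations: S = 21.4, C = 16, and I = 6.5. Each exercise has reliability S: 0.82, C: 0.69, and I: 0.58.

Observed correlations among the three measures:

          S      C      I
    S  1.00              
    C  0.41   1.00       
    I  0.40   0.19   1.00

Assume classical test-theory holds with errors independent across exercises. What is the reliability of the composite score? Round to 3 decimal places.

Var(S+C+I) = 21.4² + 16² + 6.5² + 2·[21.4·16·0.41 + 21.4·6.5·0.40 + 16·6.5·0.19] = 756.21 + 431.568 = 1187.78.
Under uncorrelated errors the observed covariances equal the true-score covariances, so only the own-variance terms attenuate.
True-score variance = [21.4²·0.82 + 16²·0.69 + 6.5²·0.58] + 431.568 = 576.672 + 431.568 = 1008.24.
Reliability = 1008.24 / 1187.78 = 0.849.

0.849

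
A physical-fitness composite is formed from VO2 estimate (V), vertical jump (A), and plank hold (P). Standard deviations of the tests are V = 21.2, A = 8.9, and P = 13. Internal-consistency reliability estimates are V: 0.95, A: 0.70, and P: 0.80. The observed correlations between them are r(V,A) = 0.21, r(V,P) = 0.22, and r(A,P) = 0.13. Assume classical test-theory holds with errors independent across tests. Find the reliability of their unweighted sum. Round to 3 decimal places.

0.914

Var(V+A+P) = 21.2² + 8.9² + 13² + 2·[21.2·8.9·0.21 + 21.2·13·0.22 + 8.9·13·0.13] = 697.65 + 230.592 = 928.242.
Because errors are independent across components, Cov(Tᵢ,Tⱼ) = Cov(Xᵢ,Xⱼ); the off-diagonal part of the true-score variance is the same as above.
True-score variance = [21.2²·0.95 + 8.9²·0.70 + 13²·0.80] + 230.592 = 617.615 + 230.592 = 848.207.
Reliability = 848.207 / 928.242 = 0.914.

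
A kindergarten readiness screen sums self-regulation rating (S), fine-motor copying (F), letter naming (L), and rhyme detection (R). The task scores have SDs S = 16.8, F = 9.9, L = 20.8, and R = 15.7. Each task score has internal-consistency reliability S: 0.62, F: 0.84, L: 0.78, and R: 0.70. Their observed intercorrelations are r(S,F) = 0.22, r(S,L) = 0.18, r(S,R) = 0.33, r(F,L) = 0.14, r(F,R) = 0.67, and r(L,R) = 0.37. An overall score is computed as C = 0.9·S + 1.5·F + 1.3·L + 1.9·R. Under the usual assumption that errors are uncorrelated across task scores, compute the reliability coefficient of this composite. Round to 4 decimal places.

Var(C) = 0.9²·16.8² + 1.5²·9.9² + 1.3²·20.8² + 1.9²·15.7² + 2·[1.35·16.8·9.9·0.22 + 1.17·16.8·20.8·0.18 + 1.71·16.8·15.7·0.33 + 1.95·9.9·20.8·0.14 + 2.85·9.9·15.7·0.67 + 2.47·20.8·15.7·0.37] = 2070.13 + 1846.56 = 3916.69.
With uncorrelated errors the cross-covariances are all true-score covariance, so they carry over unchanged; only the diagonal terms shrink to ρᵢσᵢ².
True-score variance = [0.9²·16.8²·0.62 + 1.5²·9.9²·0.84 + 1.3²·20.8²·0.78 + 1.9²·15.7²·0.70] + 1846.56 = 1520.17 + 1846.56 = 3366.73.
Reliability = 3366.73 / 3916.69 = 0.8596.

0.8596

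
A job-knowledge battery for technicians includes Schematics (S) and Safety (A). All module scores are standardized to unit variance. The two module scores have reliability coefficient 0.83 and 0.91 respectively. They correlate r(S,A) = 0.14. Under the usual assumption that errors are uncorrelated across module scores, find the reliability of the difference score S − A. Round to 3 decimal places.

Var(S−A) = 1 + 1 − 2·0.14 = 2 − 0.28 = 1.72.
Because errors are independent across components, Cov(Tᵢ,Tⱼ) = Cov(Xᵢ,Xⱼ); the off-diagonal part of the true-score variance is the same as above.
True-score variance = [0.83 + 0.91] − 0.28 = 1.74 − 0.28 = 1.46.
Reliability = 1.46 / 1.72 = 0.849.

0.849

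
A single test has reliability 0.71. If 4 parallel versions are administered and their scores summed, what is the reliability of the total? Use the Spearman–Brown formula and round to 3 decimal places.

0.907

ρ_k = kρ / (1 + (k−1)ρ) = 4·0.71 / (1 + 3·0.71) = 2.840 / 3.130 = 0.907.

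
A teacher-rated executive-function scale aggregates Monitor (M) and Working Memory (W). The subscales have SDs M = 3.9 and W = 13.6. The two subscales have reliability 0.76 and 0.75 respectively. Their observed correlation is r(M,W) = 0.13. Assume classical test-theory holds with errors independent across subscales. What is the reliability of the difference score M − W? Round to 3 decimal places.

0.732

Var(M−W) = 3.9² + 13.6² − 2·3.9·13.6·0.13 = 200.17 − 13.7904 = 186.38.
Because errors are independent across components, Cov(Tᵢ,Tⱼ) = Cov(Xᵢ,Xⱼ); the off-diagonal part of the true-score variance is the same as above.
True-score variance = [3.9²·0.76 + 13.6²·0.75] − 13.7904 = 150.28 − 13.7904 = 136.489.
Reliability = 136.489 / 186.38 = 0.732.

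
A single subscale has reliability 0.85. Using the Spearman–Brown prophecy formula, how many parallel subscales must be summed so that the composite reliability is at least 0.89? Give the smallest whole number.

k ≥ ρ*(1−ρ₁)/(ρ₁(1−ρ*)) = 0.89·0.15 / (0.85·0.11) = 1.428.
Smallest integer k = 2.

2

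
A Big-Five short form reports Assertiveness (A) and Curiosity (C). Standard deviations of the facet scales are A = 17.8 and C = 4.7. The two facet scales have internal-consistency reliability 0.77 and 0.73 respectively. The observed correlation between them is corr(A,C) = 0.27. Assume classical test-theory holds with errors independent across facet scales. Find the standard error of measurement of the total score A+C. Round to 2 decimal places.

8.88

Var(total) = 338.93 + 45.1764 = 384.106.
True-score variance = 260.093 + 45.1764 = 305.269, so reliability = 0.7948.
Error variance = 384.106 − 305.269 = 78.8375; SEM = √78.8375 = 8.88.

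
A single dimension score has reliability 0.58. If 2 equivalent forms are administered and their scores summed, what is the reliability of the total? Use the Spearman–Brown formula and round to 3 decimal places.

ρ_k = kρ / (1 + (k−1)ρ) = 2·0.58 / (1 + 1·0.58) = 1.160 / 1.580 = 0.734.

0.734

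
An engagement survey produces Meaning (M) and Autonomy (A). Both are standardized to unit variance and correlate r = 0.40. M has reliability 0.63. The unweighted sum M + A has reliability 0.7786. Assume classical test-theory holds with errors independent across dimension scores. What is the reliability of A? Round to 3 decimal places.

Var(M+A) = 2 + 2·0.40 = 2.800.
True-score variance = ρ_M + ρ_A + 2·0.40, so 0.7786 = (0.63 + ρ_A + 0.80) / 2.800.
ρ_A = 0.7786·2.800 − 0.63 − 0.80 = 0.750.

0.750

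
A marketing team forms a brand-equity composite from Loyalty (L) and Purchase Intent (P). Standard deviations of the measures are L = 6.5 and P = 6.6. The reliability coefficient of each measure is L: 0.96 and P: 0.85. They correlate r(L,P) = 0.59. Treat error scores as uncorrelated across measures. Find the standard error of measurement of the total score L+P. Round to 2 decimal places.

Var(total) = 85.81 + 50.622 = 136.432.
True-score variance = 77.586 + 50.622 = 128.208, so reliability = 0.9397.
Error variance = 136.432 − 128.208 = 8.224; SEM = √8.224 = 2.87.

2.87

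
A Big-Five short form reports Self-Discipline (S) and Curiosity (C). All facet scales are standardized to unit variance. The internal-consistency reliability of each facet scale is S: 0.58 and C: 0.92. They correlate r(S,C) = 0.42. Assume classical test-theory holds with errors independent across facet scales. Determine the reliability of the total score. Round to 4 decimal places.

Var(S+C) = 2 + 2·[0.42] = 2 + 0.84 = 2.84.
Because errors are independent across components, Cov(Tᵢ,Tⱼ) = Cov(Xᵢ,Xⱼ); the off-diagonal part of the true-score variance is the same as above.
True-score variance = [0.58 + 0.92] + 0.84 = 1.5 + 0.84 = 2.34.
Reliability = 2.34 / 2.84 = 0.8239.

0.8239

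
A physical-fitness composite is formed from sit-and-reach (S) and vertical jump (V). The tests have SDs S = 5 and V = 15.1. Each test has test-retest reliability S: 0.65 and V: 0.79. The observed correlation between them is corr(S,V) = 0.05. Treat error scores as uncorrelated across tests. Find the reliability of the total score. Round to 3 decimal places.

Var(S+V) = 5² + 15.1² + 2·[5·15.1·0.05] = 253.01 + 7.55 = 260.56.
With uncorrelated errors the cross-covariances are all true-score covariance, so they carry over unchanged; only the diagonal terms shrink to ρᵢσᵢ².
True-score variance = [5²·0.65 + 15.1²·0.79] + 7.55 = 196.378 + 7.55 = 203.928.
Reliability = 203.928 / 260.56 = 0.783.

0.783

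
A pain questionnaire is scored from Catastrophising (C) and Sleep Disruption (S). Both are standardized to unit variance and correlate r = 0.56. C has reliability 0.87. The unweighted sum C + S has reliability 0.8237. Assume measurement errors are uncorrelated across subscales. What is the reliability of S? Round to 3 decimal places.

Var(C+S) = 2 + 2·0.56 = 3.120.
True-score variance = ρ_C + ρ_S + 2·0.56, so 0.8237 = (0.87 + ρ_S + 1.12) / 3.120.
ρ_S = 0.8237·3.120 − 0.87 − 1.12 = 0.580.

0.580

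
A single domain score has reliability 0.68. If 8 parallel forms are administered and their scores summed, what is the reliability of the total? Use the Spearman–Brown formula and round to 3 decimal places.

0.944

ρ_k = kρ / (1 + (k−1)ρ) = 8·0.68 / (1 + 7·0.68) = 5.440 / 5.760 = 0.944.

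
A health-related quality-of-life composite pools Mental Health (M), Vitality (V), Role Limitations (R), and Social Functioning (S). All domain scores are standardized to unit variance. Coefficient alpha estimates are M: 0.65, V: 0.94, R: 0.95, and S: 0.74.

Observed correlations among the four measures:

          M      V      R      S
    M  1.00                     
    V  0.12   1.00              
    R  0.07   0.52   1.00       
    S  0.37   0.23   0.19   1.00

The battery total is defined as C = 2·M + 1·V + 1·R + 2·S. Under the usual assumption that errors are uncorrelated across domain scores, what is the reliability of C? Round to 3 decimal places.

0.845

Var(C) = 2² + 1 + 1 + 2² + 2·[2·0.12 + 2·0.07 + 4·0.37 + 0.52 + 2·0.23 + 2·0.19] = 10 + 6.44 = 16.44.
With uncorrelated errors the cross-covariances are all true-score covariance, so they carry over unchanged; only the diagonal terms shrink to ρᵢσᵢ².
True-score variance = [2²·0.65 + 0.94 + 0.95 + 2²·0.74] + 6.44 = 7.45 + 6.44 = 13.89.
Reliability = 13.89 / 16.44 = 0.845.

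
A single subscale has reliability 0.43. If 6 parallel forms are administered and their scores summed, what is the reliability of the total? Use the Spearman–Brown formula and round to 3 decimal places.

ρ_k = kρ / (1 + (k−1)ρ) = 6·0.43 / (1 + 5·0.43) = 2.580 / 3.150 = 0.819.

0.819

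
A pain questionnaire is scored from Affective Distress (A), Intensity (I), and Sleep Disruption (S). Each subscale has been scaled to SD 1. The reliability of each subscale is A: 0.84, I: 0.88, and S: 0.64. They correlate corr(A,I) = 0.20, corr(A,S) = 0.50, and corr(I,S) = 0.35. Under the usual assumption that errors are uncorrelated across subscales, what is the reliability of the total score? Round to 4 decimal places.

0.8745

Var(A+I+S) = 3 + 2·[0.20 + 0.50 + 0.35] = 3 + 2.1 = 5.1.
Because errors are independent across components, Cov(Tᵢ,Tⱼ) = Cov(Xᵢ,Xⱼ); the off-diagonal part of the true-score variance is the same as above.
True-score variance = [0.84 + 0.88 + 0.64] + 2.1 = 2.36 + 2.1 = 4.46.
Reliability = 4.46 / 5.1 = 0.8745.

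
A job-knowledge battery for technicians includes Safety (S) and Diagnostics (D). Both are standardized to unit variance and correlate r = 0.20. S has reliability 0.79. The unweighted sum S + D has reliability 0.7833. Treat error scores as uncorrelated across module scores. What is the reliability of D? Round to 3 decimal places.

0.690

Var(S+D) = 2 + 2·0.20 = 2.400.
True-score variance = ρ_S + ρ_D + 2·0.20, so 0.7833 = (0.79 + ρ_D + 0.40) / 2.400.
ρ_D = 0.7833·2.400 − 0.79 − 0.40 = 0.690.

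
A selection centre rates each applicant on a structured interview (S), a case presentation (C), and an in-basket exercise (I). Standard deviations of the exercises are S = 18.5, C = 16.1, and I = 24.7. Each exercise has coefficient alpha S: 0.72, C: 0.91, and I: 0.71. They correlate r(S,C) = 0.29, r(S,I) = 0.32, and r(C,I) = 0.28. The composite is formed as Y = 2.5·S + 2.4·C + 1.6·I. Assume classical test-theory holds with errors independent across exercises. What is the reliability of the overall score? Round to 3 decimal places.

Var(Y) = 2.5²·18.5² + 2.4²·16.1² + 1.6²·24.7² + 2·[6·18.5·16.1·0.29 + 4·18.5·24.7·0.32 + 3.84·16.1·24.7·0.28] = 5193.94 + 3061.46 = 8255.4.
With uncorrelated errors the cross-covariances are all true-score covariance, so they carry over unchanged; only the diagonal terms shrink to ρᵢσᵢ².
True-score variance = [2.5²·18.5²·0.72 + 2.4²·16.1²·0.91 + 1.6²·24.7²·0.71] + 3061.46 = 4007.7 + 3061.46 = 7069.16.
Reliability = 7069.16 / 8255.4 = 0.856.

0.856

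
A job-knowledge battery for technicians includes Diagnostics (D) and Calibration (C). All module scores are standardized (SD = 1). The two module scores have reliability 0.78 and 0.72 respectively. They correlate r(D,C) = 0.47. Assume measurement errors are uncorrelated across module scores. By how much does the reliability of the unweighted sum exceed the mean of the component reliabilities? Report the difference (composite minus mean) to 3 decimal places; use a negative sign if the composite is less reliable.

0.080

Var(sum) = 2 + 0.94 = 2.94; true-score variance = 1.5 + 0.94 = 2.44; composite reliability = 0.8299.
Mean component reliability = 0.7500.
Difference = 0.8299 − 0.7500 = 0.080.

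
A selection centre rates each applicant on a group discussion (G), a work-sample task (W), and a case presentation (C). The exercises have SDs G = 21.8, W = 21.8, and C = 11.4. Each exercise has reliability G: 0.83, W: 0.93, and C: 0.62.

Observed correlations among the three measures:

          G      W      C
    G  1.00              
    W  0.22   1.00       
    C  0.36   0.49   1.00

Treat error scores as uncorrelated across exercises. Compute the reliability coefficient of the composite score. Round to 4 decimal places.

0.9045

Var(G+W+C) = 21.8² + 21.8² + 11.4² + 2·[21.8·21.8·0.22 + 21.8·11.4·0.36 + 21.8·11.4·0.49] = 1080.44 + 631.59 = 1712.03.
With uncorrelated errors the cross-covariances are all true-score covariance, so they carry over unchanged; only the diagonal terms shrink to ρᵢσᵢ².
True-score variance = [21.8²·0.83 + 21.8²·0.93 + 11.4²·0.62] + 631.59 = 916.998 + 631.59 = 1548.59.
Reliability = 1548.59 / 1712.03 = 0.9045.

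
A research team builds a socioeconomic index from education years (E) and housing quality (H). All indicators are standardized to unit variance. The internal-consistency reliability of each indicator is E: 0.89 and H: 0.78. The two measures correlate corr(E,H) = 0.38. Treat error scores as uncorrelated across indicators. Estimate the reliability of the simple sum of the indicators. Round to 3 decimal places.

0.880

Var(E+H) = 2 + 2·[0.38] = 2 + 0.76 = 2.76.
Because errors are independent across components, Cov(Tᵢ,Tⱼ) = Cov(Xᵢ,Xⱼ); the off-diagonal part of the true-score variance is the same as above.
True-score variance = [0.89 + 0.78] + 0.76 = 1.67 + 0.76 = 2.43.
Reliability = 2.43 / 2.76 = 0.880.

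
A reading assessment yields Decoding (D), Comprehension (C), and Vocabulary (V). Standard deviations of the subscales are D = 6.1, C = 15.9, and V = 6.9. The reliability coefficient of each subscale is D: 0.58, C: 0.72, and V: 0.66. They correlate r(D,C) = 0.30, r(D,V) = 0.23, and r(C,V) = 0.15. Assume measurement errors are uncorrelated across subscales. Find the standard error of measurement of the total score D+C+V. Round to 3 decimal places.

Var(total) = 337.63 + 110.468 = 448.098.
True-score variance = 235.028 + 110.468 = 345.496, so reliability = 0.7710.
Error variance = 448.098 − 345.496 = 102.602; SEM = √102.602 = 10.129.

10.129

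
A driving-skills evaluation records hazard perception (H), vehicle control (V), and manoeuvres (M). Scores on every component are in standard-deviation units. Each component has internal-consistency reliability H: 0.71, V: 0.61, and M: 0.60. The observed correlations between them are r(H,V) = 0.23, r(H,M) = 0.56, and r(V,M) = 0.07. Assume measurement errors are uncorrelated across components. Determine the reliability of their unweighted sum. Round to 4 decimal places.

0.7712

Var(H+V+M) = 3 + 2·[0.23 + 0.56 + 0.07] = 3 + 1.72 = 4.72.
Under uncorrelated errors the observed covariances equal the true-score covariances, so only the own-variance terms attenuate.
True-score variance = [0.71 + 0.61 + 0.60] + 1.72 = 1.92 + 1.72 = 3.64.
Reliability = 3.64 / 4.72 = 0.7712.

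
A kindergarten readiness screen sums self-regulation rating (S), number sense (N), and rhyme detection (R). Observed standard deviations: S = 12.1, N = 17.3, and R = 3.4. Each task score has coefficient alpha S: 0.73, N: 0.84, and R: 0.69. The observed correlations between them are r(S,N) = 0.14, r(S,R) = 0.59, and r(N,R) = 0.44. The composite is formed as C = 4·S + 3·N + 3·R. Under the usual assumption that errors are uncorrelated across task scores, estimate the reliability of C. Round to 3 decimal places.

Var(C) = 4²·12.1² + 3²·17.3² + 3²·3.4² + 2·[12·12.1·17.3·0.14 + 12·12.1·3.4·0.59 + 9·17.3·3.4·0.44] = 5140.21 + 1751.75 = 6891.96.
Under uncorrelated errors the observed covariances equal the true-score covariances, so only the own-variance terms attenuate.
True-score variance = [4²·12.1²·0.73 + 3²·17.3²·0.84 + 3²·3.4²·0.69] + 1751.75 = 4044.49 + 1751.75 = 5796.23.
Reliability = 5796.23 / 6891.96 = 0.841.

0.841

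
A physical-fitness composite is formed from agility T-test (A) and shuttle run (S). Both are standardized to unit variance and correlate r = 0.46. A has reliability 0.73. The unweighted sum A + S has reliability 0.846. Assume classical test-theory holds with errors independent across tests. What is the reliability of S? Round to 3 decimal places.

Var(A+S) = 2 + 2·0.46 = 2.920.
True-score variance = ρ_A + ρ_S + 2·0.46, so 0.846 = (0.73 + ρ_S + 0.92) / 2.920.
ρ_S = 0.846·2.920 − 0.73 − 0.92 = 0.820.

0.820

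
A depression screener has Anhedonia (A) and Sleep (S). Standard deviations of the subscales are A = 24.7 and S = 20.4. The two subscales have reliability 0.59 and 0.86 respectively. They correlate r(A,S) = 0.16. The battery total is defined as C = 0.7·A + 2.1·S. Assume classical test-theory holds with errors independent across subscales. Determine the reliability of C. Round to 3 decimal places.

Var(C) = 0.7²·24.7² + 2.1²·20.4² + 2·[1.47·24.7·20.4·0.16] = 2134.21 + 237.025 = 2371.23.
Because errors are independent across components, Cov(Tᵢ,Tⱼ) = Cov(Xᵢ,Xⱼ); the off-diagonal part of the true-score variance is the same as above.
True-score variance = [0.7²·24.7²·0.59 + 2.1²·20.4²·0.86] + 237.025 = 1754.71 + 237.025 = 1991.73.
Reliability = 1991.73 / 2371.23 = 0.840.

0.840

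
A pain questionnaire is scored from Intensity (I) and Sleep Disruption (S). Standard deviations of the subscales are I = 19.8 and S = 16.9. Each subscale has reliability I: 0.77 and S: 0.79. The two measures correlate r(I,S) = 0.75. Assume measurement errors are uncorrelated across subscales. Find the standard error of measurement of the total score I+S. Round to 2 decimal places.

Var(total) = 677.65 + 501.93 = 1179.58.
True-score variance = 527.503 + 501.93 = 1029.43, so reliability = 0.8727.
Error variance = 1179.58 − 1029.43 = 150.147; SEM = √150.147 = 12.25.

12.25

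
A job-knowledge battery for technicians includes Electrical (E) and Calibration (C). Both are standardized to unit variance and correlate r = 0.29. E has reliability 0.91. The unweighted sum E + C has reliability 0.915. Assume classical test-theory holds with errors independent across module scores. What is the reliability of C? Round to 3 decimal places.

Var(E+C) = 2 + 2·0.29 = 2.580.
True-score variance = ρ_E + ρ_C + 2·0.29, so 0.915 = (0.91 + ρ_C + 0.58) / 2.580.
ρ_C = 0.915·2.580 − 0.91 − 0.58 = 0.871.

0.871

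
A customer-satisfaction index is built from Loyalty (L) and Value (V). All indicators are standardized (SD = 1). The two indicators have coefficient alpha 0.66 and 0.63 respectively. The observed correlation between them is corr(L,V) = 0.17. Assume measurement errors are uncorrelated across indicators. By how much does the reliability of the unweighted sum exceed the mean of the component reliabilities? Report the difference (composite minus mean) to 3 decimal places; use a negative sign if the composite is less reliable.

0.052

Var(sum) = 2 + 0.34 = 2.34; true-score variance = 1.29 + 0.34 = 1.63; composite reliability = 0.6966.
Mean component reliability = 0.6450.
Difference = 0.6966 − 0.6450 = 0.052.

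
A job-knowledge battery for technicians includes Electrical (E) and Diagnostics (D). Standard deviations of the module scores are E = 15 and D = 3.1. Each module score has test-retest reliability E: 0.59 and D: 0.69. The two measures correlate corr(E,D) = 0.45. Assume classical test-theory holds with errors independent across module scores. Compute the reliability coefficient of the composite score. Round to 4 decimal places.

0.6555

Var(E+D) = 15² + 3.1² + 2·[15·3.1·0.45] = 234.61 + 41.85 = 276.46.
Under uncorrelated errors the observed covariances equal the true-score covariances, so only the own-variance terms attenuate.
True-score variance = [15²·0.59 + 3.1²·0.69] + 41.85 = 139.381 + 41.85 = 181.231.
Reliability = 181.231 / 276.46 = 0.6555.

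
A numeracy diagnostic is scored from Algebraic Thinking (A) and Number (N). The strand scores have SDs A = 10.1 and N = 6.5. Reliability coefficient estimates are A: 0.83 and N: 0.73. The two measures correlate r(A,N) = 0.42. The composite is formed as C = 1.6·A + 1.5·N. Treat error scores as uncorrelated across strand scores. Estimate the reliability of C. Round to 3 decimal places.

Var(C) = 1.6²·10.1² + 1.5²·6.5² + 2·[2.4·10.1·6.5·0.42] = 356.208 + 132.35 = 488.558.
Under uncorrelated errors the observed covariances equal the true-score covariances, so only the own-variance terms attenuate.
True-score variance = [1.6²·10.1²·0.83 + 1.5²·6.5²·0.73] + 132.35 = 286.146 + 132.35 = 418.497.
Reliability = 418.497 / 488.558 = 0.857.

0.857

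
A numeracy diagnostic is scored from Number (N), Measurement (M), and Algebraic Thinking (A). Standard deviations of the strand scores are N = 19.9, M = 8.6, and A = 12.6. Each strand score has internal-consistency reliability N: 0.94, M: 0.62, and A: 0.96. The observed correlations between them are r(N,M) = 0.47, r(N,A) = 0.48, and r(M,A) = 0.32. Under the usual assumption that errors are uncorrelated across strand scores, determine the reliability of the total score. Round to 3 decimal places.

Var(N+M+A) = 19.9² + 8.6² + 12.6² + 2·[19.9·8.6·0.47 + 19.9·12.6·0.48 + 8.6·12.6·0.32] = 628.73 + 470.932 = 1099.66.
Under uncorrelated errors the observed covariances equal the true-score covariances, so only the own-variance terms attenuate.
True-score variance = [19.9²·0.94 + 8.6²·0.62 + 12.6²·0.96] + 470.932 = 570.514 + 470.932 = 1041.45.
Reliability = 1041.45 / 1099.66 = 0.947.

0.947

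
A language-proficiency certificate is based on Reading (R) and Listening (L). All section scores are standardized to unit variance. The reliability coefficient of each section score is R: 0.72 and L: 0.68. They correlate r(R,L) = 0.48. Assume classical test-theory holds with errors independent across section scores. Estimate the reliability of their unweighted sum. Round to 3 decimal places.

Var(R+L) = 2 + 2·[0.48] = 2 + 0.96 = 2.96.
With uncorrelated errors the cross-covariances are all true-score covariance, so they carry over unchanged; only the diagonal terms shrink to ρᵢσᵢ².
True-score variance = [0.72 + 0.68] + 0.96 = 1.4 + 0.96 = 2.36.
Reliability = 2.36 / 2.96 = 0.797.

0.797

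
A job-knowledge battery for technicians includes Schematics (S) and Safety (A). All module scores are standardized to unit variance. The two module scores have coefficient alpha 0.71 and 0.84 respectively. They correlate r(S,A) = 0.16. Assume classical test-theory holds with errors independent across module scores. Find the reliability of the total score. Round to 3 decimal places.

0.806

Var(S+A) = 2 + 2·[0.16] = 2 + 0.32 = 2.32.
Because errors are independent across components, Cov(Tᵢ,Tⱼ) = Cov(Xᵢ,Xⱼ); the off-diagonal part of the true-score variance is the same as above.
True-score variance = [0.71 + 0.84] + 0.32 = 1.55 + 0.32 = 1.87.
Reliability = 1.87 / 2.32 = 0.806.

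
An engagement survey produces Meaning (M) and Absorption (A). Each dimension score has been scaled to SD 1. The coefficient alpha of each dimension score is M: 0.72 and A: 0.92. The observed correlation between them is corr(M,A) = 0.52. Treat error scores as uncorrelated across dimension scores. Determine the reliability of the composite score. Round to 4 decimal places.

Var(M+A) = 2 + 2·[0.52] = 2 + 1.04 = 3.04.
With uncorrelated errors the cross-covariances are all true-score covariance, so they carry over unchanged; only the diagonal terms shrink to ρᵢσᵢ².
True-score variance = [0.72 + 0.92] + 1.04 = 1.64 + 1.04 = 2.68.
Reliability = 2.68 / 3.04 = 0.8816.

0.8816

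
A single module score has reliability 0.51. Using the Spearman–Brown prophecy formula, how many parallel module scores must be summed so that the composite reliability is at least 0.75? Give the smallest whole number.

k ≥ ρ*(1−ρ₁)/(ρ₁(1−ρ*)) = 0.75·0.49 / (0.51·0.25) = 2.882.
Smallest integer k = 3.

3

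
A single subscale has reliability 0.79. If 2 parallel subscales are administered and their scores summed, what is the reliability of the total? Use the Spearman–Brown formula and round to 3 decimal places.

ρ_k = kρ / (1 + (k−1)ρ) = 2·0.79 / (1 + 1·0.79) = 1.580 / 1.790 = 0.883.

0.883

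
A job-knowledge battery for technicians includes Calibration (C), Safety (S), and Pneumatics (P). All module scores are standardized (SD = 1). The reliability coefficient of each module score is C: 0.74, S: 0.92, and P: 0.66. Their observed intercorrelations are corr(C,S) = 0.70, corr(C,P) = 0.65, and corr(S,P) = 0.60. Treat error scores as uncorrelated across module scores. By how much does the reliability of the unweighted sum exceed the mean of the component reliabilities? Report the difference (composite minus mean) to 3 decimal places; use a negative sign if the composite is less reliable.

Var(sum) = 3 + 3.9 = 6.9; true-score variance = 2.32 + 3.9 = 6.22; composite reliability = 0.9014.
Mean component reliability = 0.7733.
Difference = 0.9014 − 0.7733 = 0.128.

0.128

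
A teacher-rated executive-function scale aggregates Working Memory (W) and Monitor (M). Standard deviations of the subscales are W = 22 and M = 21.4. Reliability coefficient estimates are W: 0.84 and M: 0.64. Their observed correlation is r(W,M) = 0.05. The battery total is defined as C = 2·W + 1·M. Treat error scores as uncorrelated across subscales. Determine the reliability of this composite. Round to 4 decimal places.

0.8092

Var(C) = 2²·22² + 21.4² + 2·[2·22·21.4·0.05] = 2393.96 + 94.16 = 2488.12.
Because errors are independent across components, Cov(Tᵢ,Tⱼ) = Cov(Xᵢ,Xⱼ); the off-diagonal part of the true-score variance is the same as above.
True-score variance = [2²·22²·0.84 + 21.4²·0.64] + 94.16 = 1919.33 + 94.16 = 2013.49.
Reliability = 2013.49 / 2488.12 = 0.8092.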